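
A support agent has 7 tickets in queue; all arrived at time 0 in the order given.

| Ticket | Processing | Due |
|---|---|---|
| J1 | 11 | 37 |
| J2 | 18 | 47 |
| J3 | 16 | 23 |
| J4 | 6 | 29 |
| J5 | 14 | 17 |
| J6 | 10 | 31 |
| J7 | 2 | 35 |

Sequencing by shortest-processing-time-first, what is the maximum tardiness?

SPT (increasing processing time): J7 J4 J6 J1 J5 J3 J2.
J7: 0→2, due 35, tardiness 0
J4: 2→8, due 29, tardiness 0
J6: 8→18, due 31, tardiness 0
J1: 18→29, due 37, tardiness 0
J5: 29→43, due 17, tardiness 26
J3: 43→59, due 23, tardiness 36
J2: 59→77, due 47, tardiness 30
Maximum = 36.

36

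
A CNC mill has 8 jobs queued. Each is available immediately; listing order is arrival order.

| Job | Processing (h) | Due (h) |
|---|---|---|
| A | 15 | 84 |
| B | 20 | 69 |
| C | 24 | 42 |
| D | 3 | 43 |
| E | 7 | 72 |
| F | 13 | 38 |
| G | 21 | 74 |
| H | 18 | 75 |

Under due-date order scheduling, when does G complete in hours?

88

EDD (increasing due date): F C D B E G H A.
F: 0→13
C: 13→37
D: 37→40
B: 40→60
E: 60→67
G: 67→88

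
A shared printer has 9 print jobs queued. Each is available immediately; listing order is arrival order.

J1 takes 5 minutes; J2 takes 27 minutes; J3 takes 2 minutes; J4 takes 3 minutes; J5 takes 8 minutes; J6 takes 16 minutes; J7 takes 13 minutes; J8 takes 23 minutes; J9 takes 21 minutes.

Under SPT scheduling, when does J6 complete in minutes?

SPT (increasing processing time): J3 J4 J1 J5 J7 J6 J9 J8 J2.
J3: 0→2
J4: 2→5
J1: 5→10
J5: 10→18
J7: 18→31
J6: 31→47

47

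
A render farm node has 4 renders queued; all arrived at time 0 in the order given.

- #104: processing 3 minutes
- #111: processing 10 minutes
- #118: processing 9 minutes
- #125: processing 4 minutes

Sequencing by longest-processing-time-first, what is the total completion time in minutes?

78

LPT (decreasing processing time): #111 #118 #125 #104.
#111: 0→10
#118: 10→19
#125: 19→23
#104: 23→26
Sum = 10+19+23+26 = 78.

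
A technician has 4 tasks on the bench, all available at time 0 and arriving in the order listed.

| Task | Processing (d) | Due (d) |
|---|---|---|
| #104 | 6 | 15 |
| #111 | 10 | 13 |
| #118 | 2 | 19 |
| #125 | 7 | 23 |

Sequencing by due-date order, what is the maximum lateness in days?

2

EDD (increasing due date): #111 #104 #118 #125.
#111: 0→10, due 13, lateness -3
#104: 10→16, due 15, lateness 1
#118: 16→18, due 19, lateness -1
#125: 18→25, due 23, lateness 2
Maximum = 2.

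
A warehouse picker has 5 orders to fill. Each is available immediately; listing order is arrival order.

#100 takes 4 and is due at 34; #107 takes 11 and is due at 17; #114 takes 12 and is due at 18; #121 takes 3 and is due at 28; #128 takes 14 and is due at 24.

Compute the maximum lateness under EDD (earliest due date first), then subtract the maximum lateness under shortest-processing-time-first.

-7

EDD (increasing due date): #107 #114 #128 #121 #100.
#107: 0→11, due 17, lateness -6
#114: 11→23, due 18, lateness 5
#128: 23→37, due 24, lateness 13
#121: 37→40, due 28, lateness 12
#100: 40→44, due 34, lateness 10
Maximum = 13.
SPT (increasing processing time): #121 #100 #107 #114 #128.
#121: 0→3, due 28, lateness -25
#100: 3→7, due 34, lateness -27
#107: 7→18, due 17, lateness 1
#114: 18→30, due 18, lateness 12
#128: 30→44, due 24, lateness 20
Maximum = 20.
Difference = 13 − 20 = -7.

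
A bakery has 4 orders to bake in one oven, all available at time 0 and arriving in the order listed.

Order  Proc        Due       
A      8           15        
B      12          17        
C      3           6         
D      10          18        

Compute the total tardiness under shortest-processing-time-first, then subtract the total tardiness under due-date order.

-2

SPT (increasing processing time): C A D B.
C: 0→3, due 6, tardiness 0
A: 3→11, due 15, tardiness 0
D: 11→21, due 18, tardiness 3
B: 21→33, due 17, tardiness 16
Sum = 0+0+3+16 = 19.
EDD (increasing due date): C A B D.
C: 0→3, due 6, tardiness 0
A: 3→11, due 15, tardiness 0
B: 11→23, due 17, tardiness 6
D: 23→33, due 18, tardiness 15
Sum = 0+0+6+15 = 21.
Difference = 19 − 21 = -2.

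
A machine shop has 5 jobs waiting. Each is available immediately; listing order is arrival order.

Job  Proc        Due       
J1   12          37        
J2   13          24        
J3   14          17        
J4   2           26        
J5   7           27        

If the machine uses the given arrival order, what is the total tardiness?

59

FIFO (arrival order): J1 J2 J3 J4 J5.
J1: 0→12, due 37, tardiness 0
J2: 12→25, due 24, tardiness 1
J3: 25→39, due 17, tardiness 22
J4: 39→41, due 26, tardiness 15
J5: 41→48, due 27, tardiness 21
Sum = 0+1+22+15+21 = 59.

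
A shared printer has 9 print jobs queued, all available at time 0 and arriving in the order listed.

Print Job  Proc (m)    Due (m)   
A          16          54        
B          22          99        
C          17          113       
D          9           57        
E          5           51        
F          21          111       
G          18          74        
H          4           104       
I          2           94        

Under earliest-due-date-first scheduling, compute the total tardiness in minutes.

1

EDD (increasing due date): E A D G I B H F C.
E: 0→5, due 51, tardiness 0
A: 5→21, due 54, tardiness 0
D: 21→30, due 57, tardiness 0
G: 30→48, due 74, tardiness 0
I: 48→50, due 94, tardiness 0
B: 50→72, due 99, tardiness 0
H: 72→76, due 104, tardiness 0
F: 76→97, due 111, tardiness 0
C: 97→114, due 113, tardiness 1
Sum = 0+0+0+0+0+0+0+0+1 = 1.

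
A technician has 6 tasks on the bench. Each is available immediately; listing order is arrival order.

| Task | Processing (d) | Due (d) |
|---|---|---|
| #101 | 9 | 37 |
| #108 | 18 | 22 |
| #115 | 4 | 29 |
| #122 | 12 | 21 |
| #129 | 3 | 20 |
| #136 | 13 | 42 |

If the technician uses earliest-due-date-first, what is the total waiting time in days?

EDD (increasing due date): #129 #122 #108 #115 #101 #136.
#129: waits 0, runs 0→3
#122: waits 3, runs 3→15
#108: waits 15, runs 15→33
#115: waits 33, runs 33→37
#101: waits 37, runs 37→46
#136: waits 46, runs 46→59
Sum = 0+3+15+33+37+46 = 134.

134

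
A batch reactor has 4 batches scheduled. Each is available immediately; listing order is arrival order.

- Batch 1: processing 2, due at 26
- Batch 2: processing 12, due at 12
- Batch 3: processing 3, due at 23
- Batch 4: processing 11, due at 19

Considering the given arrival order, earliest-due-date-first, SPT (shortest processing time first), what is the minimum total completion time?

FIFO (arrival order): Batch 1 Batch 2 Batch 3 Batch 4.
Batch 1: 0→2
Batch 2: 2→14
Batch 3: 14→17
Batch 4: 17→28
Sum = 2+14+17+28 = 61.
EDD (increasing due date): Batch 2 Batch 4 Batch 3 Batch 1.
Batch 2: 0→12
Batch 4: 12→23
Batch 3: 23→26
Batch 1: 26→28
Sum = 12+23+26+28 = 89.
SPT (increasing processing time): Batch 1 Batch 3 Batch 4 Batch 2.
Batch 1: 0→2
Batch 3: 2→5
Batch 4: 5→16
Batch 2: 16→28
Sum = 2+5+16+28 = 51.
FIFO 61, EDD 89, SPT 51 → minimum 51.

51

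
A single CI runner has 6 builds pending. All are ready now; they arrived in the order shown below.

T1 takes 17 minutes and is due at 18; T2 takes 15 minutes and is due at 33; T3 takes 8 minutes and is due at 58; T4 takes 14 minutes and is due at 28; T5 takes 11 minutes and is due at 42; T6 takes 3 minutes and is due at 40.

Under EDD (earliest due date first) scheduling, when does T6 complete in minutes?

EDD (increasing due date): T1 T4 T2 T6 T5 T3.
T1: 0→17
T4: 17→31
T2: 31→46
T6: 46→49

49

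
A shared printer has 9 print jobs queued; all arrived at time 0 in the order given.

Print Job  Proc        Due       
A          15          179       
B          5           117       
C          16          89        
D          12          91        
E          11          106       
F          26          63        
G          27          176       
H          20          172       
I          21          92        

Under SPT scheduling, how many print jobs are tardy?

SPT (increasing processing time): B E D A C H I F G.
B: 0→5, due 117, tardiness 0
E: 5→16, due 106, tardiness 0
D: 16→28, due 91, tardiness 0
A: 28→43, due 179, tardiness 0
C: 43→59, due 89, tardiness 0
H: 59→79, due 172, tardiness 0
I: 79→100, due 92, tardiness 8
F: 100→126, due 63, tardiness 63
G: 126→153, due 176, tardiness 0
Late print jobs: 2.

2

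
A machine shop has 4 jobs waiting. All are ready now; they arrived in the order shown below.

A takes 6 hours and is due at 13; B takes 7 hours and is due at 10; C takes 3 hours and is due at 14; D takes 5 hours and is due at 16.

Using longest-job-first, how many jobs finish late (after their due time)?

2

LPT (decreasing processing time): B A D C.
B: 0→7, due 10, tardiness 0
A: 7→13, due 13, tardiness 0
D: 13→18, due 16, tardiness 2
C: 18→21, due 14, tardiness 7
Late jobs: 2.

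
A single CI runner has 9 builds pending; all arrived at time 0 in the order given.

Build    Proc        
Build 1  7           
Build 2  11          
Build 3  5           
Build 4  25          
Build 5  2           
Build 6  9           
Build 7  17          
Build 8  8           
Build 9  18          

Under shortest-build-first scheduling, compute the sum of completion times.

SPT (increasing processing time): Build 5 Build 3 Build 1 Build 8 Build 6 Build 2 Build 7 Build 9 Build 4.
Build 5: 0→2
Build 3: 2→7
Build 1: 7→14
Build 8: 14→22
Build 6: 22→31
Build 2: 31→42
Build 7: 42→59
Build 9: 59→77
Build 4: 77→102
Sum = 2+7+14+22+31+42+59+77+102 = 356.

356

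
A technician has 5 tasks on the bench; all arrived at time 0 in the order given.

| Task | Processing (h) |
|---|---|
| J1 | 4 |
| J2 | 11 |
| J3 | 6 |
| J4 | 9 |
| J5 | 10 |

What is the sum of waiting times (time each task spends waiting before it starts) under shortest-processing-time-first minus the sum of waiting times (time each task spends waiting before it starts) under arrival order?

-8

SPT (increasing processing time): J1 J3 J4 J5 J2.
J1: waits 0, runs 0→4
J3: waits 4, runs 4→10
J4: waits 10, runs 10→19
J5: waits 19, runs 19→29
J2: waits 29, runs 29→40
Sum = 0+4+10+19+29 = 62.
FIFO (arrival order): J1 J2 J3 J4 J5.
J1: waits 0, runs 0→4
J2: waits 4, runs 4→15
J3: waits 15, runs 15→21
J4: waits 21, runs 21→30
J5: waits 30, runs 30→40
Sum = 0+4+15+21+30 = 70.
Difference = 62 − 70 = -8.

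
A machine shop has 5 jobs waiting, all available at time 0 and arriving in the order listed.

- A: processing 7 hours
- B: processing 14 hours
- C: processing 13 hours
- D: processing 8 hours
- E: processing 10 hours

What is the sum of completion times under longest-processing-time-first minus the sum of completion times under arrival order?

LPT (decreasing processing time): B C E D A.
B: 0→14
C: 14→27
E: 27→37
D: 37→45
A: 45→52
Sum = 14+27+37+45+52 = 175.
FIFO (arrival order): A B C D E.
A: 0→7
B: 7→21
C: 21→34
D: 34→42
E: 42→52
Sum = 7+21+34+42+52 = 156.
Difference = 175 − 156 = 19.

19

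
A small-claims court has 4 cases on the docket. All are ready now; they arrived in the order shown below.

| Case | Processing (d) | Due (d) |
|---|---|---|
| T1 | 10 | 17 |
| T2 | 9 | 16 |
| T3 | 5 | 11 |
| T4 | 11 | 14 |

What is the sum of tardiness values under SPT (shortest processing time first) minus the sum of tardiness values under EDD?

-1

SPT (increasing processing time): T3 T2 T1 T4.
T3: 0→5, due 11, tardiness 0
T2: 5→14, due 16, tardiness 0
T1: 14→24, due 17, tardiness 7
T4: 24→35, due 14, tardiness 21
Sum = 0+0+7+21 = 28.
EDD (increasing due date): T3 T4 T2 T1.
T3: 0→5, due 11, tardiness 0
T4: 5→16, due 14, tardiness 2
T2: 16→25, due 16, tardiness 9
T1: 25→35, due 17, tardiness 18
Sum = 0+2+9+18 = 29.
Difference = 28 − 29 = -1.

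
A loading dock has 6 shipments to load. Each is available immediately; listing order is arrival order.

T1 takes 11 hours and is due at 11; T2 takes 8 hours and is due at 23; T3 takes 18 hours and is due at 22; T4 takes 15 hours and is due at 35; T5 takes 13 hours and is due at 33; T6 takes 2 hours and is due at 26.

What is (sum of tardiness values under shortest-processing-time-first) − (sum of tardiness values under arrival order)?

SPT (increasing processing time): T6 T2 T1 T5 T4 T3.
T6: 0→2, due 26, tardiness 0
T2: 2→10, due 23, tardiness 0
T1: 10→21, due 11, tardiness 10
T5: 21→34, due 33, tardiness 1
T4: 34→49, due 35, tardiness 14
T3: 49→67, due 22, tardiness 45
Sum = 0+0+10+1+14+45 = 70.
FIFO (arrival order): T1 T2 T3 T4 T5 T6.
T1: 0→11, due 11, tardiness 0
T2: 11→19, due 23, tardiness 0
T3: 19→37, due 22, tardiness 15
T4: 37→52, due 35, tardiness 17
T5: 52→65, due 33, tardiness 32
T6: 65→67, due 26, tardiness 41
Sum = 0+0+15+17+32+41 = 105.
Difference = 70 − 105 = -35.

-35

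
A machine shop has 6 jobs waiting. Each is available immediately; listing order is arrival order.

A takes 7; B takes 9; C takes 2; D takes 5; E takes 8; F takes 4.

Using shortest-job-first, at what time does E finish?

SPT (increasing processing time): C F D A E B.
C: 0→2
F: 2→6
D: 6→11
A: 11→18
E: 18→26

26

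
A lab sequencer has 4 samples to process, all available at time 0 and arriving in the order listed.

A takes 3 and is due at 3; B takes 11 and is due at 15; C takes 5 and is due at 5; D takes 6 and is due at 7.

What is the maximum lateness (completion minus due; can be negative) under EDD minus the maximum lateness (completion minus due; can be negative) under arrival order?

EDD (increasing due date): A C D B.
A: 0→3, due 3, lateness 0
C: 3→8, due 5, lateness 3
D: 8→14, due 7, lateness 7
B: 14→25, due 15, lateness 10
Maximum = 10.
FIFO (arrival order): A B C D.
A: 0→3, due 3, lateness 0
B: 3→14, due 15, lateness -1
C: 14→19, due 5, lateness 14
D: 19→25, due 7, lateness 18
Maximum = 18.
Difference = 10 − 18 = -8.

-8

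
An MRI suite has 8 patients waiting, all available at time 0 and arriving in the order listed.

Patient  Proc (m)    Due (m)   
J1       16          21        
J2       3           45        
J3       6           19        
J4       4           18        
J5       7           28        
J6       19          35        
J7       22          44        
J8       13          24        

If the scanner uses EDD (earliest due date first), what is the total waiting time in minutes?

277

EDD (increasing due date): J4 J3 J1 J8 J5 J6 J7 J2.
J4: waits 0, runs 0→4
J3: waits 4, runs 4→10
J1: waits 10, runs 10→26
J8: waits 26, runs 26→39
J5: waits 39, runs 39→46
J6: waits 46, runs 46→65
J7: waits 65, runs 65→87
J2: waits 87, runs 87→90
Sum = 0+4+10+26+39+46+65+87 = 277.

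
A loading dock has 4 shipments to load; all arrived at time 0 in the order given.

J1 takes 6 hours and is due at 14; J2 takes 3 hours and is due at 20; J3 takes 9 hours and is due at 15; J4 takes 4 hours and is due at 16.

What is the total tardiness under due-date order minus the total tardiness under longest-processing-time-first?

EDD (increasing due date): J1 J3 J4 J2.
J1: 0→6, due 14, tardiness 0
J3: 6→15, due 15, tardiness 0
J4: 15→19, due 16, tardiness 3
J2: 19→22, due 20, tardiness 2
Sum = 0+0+3+2 = 5.
LPT (decreasing processing time): J3 J1 J4 J2.
J3: 0→9, due 15, tardiness 0
J1: 9→15, due 14, tardiness 1
J4: 15→19, due 16, tardiness 3
J2: 19→22, due 20, tardiness 2
Sum = 0+1+3+2 = 6.
Difference = 5 − 6 = -1.

-1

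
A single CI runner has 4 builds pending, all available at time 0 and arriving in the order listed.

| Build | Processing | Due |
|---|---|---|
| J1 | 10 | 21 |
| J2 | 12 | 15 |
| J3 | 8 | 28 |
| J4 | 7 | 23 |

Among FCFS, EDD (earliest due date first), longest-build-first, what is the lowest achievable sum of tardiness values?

FIFO (arrival order): J1 J2 J3 J4.
J1: 0→10, due 21, tardiness 0
J2: 10→22, due 15, tardiness 7
J3: 22→30, due 28, tardiness 2
J4: 30→37, due 23, tardiness 14
Sum = 0+7+2+14 = 23.
EDD (increasing due date): J2 J1 J4 J3.
J2: 0→12, due 15, tardiness 0
J1: 12→22, due 21, tardiness 1
J4: 22→29, due 23, tardiness 6
J3: 29→37, due 28, tardiness 9
Sum = 0+1+6+9 = 16.
LPT (decreasing processing time): J2 J1 J3 J4.
J2: 0→12, due 15, tardiness 0
J1: 12→22, due 21, tardiness 1
J3: 22→30, due 28, tardiness 2
J4: 30→37, due 23, tardiness 14
Sum = 0+1+2+14 = 17.
FIFO 23, EDD 16, LPT 17 → minimum 16.

16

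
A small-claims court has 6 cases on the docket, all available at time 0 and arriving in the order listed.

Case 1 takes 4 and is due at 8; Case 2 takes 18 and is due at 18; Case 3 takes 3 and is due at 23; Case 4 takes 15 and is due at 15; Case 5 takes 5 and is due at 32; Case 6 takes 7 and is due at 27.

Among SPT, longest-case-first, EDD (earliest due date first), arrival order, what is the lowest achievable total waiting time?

75

SPT (increasing processing time): Case 3 Case 1 Case 5 Case 6 Case 4 Case 2.
Case 3: waits 0, runs 0→3
Case 1: waits 3, runs 3→7
Case 5: waits 7, runs 7→12
Case 6: waits 12, runs 12→19
Case 4: waits 19, runs 19→34
Case 2: waits 34, runs 34→52
Sum = 0+3+7+12+19+34 = 75.
LPT (decreasing processing time): Case 2 Case 4 Case 6 Case 5 Case 1 Case 3.
Case 2: waits 0, runs 0→18
Case 4: waits 18, runs 18→33
Case 6: waits 33, runs 33→40
Case 5: waits 40, runs 40→45
Case 1: waits 45, runs 45→49
Case 3: waits 49, runs 49→52
Sum = 0+18+33+40+45+49 = 185.
EDD (increasing due date): Case 1 Case 4 Case 2 Case 3 Case 6 Case 5.
Case 1: waits 0, runs 0→4
Case 4: waits 4, runs 4→19
Case 2: waits 19, runs 19→37
Case 3: waits 37, runs 37→40
Case 6: waits 40, runs 40→47
Case 5: waits 47, runs 47→52
Sum = 0+4+19+37+40+47 = 147.
FIFO (arrival order): Case 1 Case 2 Case 3 Case 4 Case 5 Case 6.
Case 1: waits 0, runs 0→4
Case 2: waits 4, runs 4→22
Case 3: waits 22, runs 22→25
Case 4: waits 25, runs 25→40
Case 5: waits 40, runs 40→45
Case 6: waits 45, runs 45→52
Sum = 0+4+22+25+40+45 = 136.
SPT 75, LPT 185, EDD 147, FIFO 136 → minimum 75.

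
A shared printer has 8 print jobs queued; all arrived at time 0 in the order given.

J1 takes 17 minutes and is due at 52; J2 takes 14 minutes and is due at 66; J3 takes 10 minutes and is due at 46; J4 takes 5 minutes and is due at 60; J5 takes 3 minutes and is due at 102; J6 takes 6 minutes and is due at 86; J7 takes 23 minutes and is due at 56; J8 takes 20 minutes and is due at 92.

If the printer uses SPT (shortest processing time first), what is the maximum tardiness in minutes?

SPT (increasing processing time): J5 J4 J6 J3 J2 J1 J8 J7.
J5: 0→3, due 102, tardiness 0
J4: 3→8, due 60, tardiness 0
J6: 8→14, due 86, tardiness 0
J3: 14→24, due 46, tardiness 0
J2: 24→38, due 66, tardiness 0
J1: 38→55, due 52, tardiness 3
J8: 55→75, due 92, tardiness 0
J7: 75→98, due 56, tardiness 42
Maximum = 42.

42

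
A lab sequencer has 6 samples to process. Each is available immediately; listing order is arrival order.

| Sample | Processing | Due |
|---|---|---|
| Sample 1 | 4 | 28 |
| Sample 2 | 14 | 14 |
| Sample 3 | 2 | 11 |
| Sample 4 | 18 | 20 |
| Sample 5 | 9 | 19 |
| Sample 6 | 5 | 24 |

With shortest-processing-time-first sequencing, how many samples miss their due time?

3

SPT (increasing processing time): Sample 3 Sample 1 Sample 6 Sample 5 Sample 2 Sample 4.
Sample 3: 0→2, due 11, tardiness 0
Sample 1: 2→6, due 28, tardiness 0
Sample 6: 6→11, due 24, tardiness 0
Sample 5: 11→20, due 19, tardiness 1
Sample 2: 20→34, due 14, tardiness 20
Sample 4: 34→52, due 20, tardiness 32
Late samples: 3.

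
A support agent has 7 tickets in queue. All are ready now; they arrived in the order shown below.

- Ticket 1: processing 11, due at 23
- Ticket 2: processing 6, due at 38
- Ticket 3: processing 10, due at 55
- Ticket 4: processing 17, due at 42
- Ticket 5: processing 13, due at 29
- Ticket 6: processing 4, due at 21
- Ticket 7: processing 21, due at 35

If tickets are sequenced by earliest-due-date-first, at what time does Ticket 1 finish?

EDD (increasing due date): Ticket 6 Ticket 1 Ticket 5 Ticket 7 Ticket 2 Ticket 4 Ticket 3.
Ticket 6: 0→4
Ticket 1: 4→15

15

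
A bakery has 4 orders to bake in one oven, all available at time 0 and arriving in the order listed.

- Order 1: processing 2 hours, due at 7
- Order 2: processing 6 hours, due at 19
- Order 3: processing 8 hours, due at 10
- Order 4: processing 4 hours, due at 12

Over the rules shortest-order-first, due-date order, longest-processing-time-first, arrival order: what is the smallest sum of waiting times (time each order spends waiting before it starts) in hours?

20

SPT (increasing processing time): Order 1 Order 4 Order 2 Order 3.
Order 1: waits 0, runs 0→2
Order 4: waits 2, runs 2→6
Order 2: waits 6, runs 6→12
Order 3: waits 12, runs 12→20
Sum = 0+2+6+12 = 20.
EDD (increasing due date): Order 1 Order 3 Order 4 Order 2.
Order 1: waits 0, runs 0→2
Order 3: waits 2, runs 2→10
Order 4: waits 10, runs 10→14
Order 2: waits 14, runs 14→20
Sum = 0+2+10+14 = 26.
LPT (decreasing processing time): Order 3 Order 2 Order 4 Order 1.
Order 3: waits 0, runs 0→8
Order 2: waits 8, runs 8→14
Order 4: waits 14, runs 14→18
Order 1: waits 18, runs 18→20
Sum = 0+8+14+18 = 40.
FIFO (arrival order): Order 1 Order 2 Order 3 Order 4.
Order 1: waits 0, runs 0→2
Order 2: waits 2, runs 2→8
Order 3: waits 8, runs 8→16
Order 4: waits 16, runs 16→20
Sum = 0+2+8+16 = 26.
SPT 20, EDD 26, LPT 40, FIFO 26 → minimum 20.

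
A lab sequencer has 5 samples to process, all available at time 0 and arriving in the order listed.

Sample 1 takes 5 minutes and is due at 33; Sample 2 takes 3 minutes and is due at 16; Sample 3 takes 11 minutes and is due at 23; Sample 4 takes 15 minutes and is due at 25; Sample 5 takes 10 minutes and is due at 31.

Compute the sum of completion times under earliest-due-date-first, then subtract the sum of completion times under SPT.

EDD (increasing due date): Sample 2 Sample 3 Sample 4 Sample 5 Sample 1.
Sample 2: 0→3
Sample 3: 3→14
Sample 4: 14→29
Sample 5: 29→39
Sample 1: 39→44
Sum = 3+14+29+39+44 = 129.
SPT (increasing processing time): Sample 2 Sample 1 Sample 5 Sample 3 Sample 4.
Sample 2: 0→3
Sample 1: 3→8
Sample 5: 8→18
Sample 3: 18→29
Sample 4: 29→44
Sum = 3+8+18+29+44 = 102.
Difference = 129 − 102 = 27.

27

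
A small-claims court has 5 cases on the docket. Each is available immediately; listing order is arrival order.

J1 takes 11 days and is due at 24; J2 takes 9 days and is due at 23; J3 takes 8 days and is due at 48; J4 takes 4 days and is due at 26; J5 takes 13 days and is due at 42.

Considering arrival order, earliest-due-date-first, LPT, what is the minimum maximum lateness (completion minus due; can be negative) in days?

-2

FIFO (arrival order): J1 J2 J3 J4 J5.
J1: 0→11, due 24, lateness -13
J2: 11→20, due 23, lateness -3
J3: 20→28, due 48, lateness -20
J4: 28→32, due 26, lateness 6
J5: 32→45, due 42, lateness 3
Maximum = 6.
EDD (increasing due date): J2 J1 J4 J5 J3.
J2: 0→9, due 23, lateness -14
J1: 9→20, due 24, lateness -4
J4: 20→24, due 26, lateness -2
J5: 24→37, due 42, lateness -5
J3: 37→45, due 48, lateness -3
Maximum = -2.
LPT (decreasing processing time): J5 J1 J2 J3 J4.
J5: 0→13, due 42, lateness -29
J1: 13→24, due 24, lateness 0
J2: 24→33, due 23, lateness 10
J3: 33→41, due 48, lateness -7
J4: 41→45, due 26, lateness 19
Maximum = 19.
FIFO 6, EDD -2, LPT 19 → minimum -2.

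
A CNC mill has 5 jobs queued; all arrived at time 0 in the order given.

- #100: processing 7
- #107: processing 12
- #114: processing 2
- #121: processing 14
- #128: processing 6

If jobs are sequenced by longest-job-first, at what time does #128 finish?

39

LPT (decreasing processing time): #121 #107 #100 #128 #114.
#121: 0→14
#107: 14→26
#100: 26→33
#128: 33→39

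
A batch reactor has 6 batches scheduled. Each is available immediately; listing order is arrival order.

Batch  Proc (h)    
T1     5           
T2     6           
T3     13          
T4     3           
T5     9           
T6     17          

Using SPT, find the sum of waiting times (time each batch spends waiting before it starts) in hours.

84

SPT (increasing processing time): T4 T1 T2 T5 T3 T6.
T4: waits 0, runs 0→3
T1: waits 3, runs 3→8
T2: waits 8, runs 8→14
T5: waits 14, runs 14→23
T3: waits 23, runs 23→36
T6: waits 36, runs 36→53
Sum = 0+3+8+14+23+36 = 84.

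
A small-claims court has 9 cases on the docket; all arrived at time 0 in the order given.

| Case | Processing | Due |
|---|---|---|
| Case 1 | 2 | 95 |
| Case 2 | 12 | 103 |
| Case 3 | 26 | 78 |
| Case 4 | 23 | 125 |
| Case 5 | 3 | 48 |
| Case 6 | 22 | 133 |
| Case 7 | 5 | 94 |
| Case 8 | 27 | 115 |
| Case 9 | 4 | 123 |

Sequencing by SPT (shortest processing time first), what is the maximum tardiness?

SPT (increasing processing time): Case 1 Case 5 Case 9 Case 7 Case 2 Case 6 Case 4 Case 3 Case 8.
Case 1: 0→2, due 95, tardiness 0
Case 5: 2→5, due 48, tardiness 0
Case 9: 5→9, due 123, tardiness 0
Case 7: 9→14, due 94, tardiness 0
Case 2: 14→26, due 103, tardiness 0
Case 6: 26→48, due 133, tardiness 0
Case 4: 48→71, due 125, tardiness 0
Case 3: 71→97, due 78, tardiness 19
Case 8: 97→124, due 115, tardiness 9
Maximum = 19.

19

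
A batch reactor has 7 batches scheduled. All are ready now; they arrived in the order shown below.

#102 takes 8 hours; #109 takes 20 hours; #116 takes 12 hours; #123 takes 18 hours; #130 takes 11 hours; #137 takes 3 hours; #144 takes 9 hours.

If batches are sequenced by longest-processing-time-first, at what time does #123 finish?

38

LPT (decreasing processing time): #109 #123 #116 #130 #144 #102 #137.
#109: 0→20
#123: 20→38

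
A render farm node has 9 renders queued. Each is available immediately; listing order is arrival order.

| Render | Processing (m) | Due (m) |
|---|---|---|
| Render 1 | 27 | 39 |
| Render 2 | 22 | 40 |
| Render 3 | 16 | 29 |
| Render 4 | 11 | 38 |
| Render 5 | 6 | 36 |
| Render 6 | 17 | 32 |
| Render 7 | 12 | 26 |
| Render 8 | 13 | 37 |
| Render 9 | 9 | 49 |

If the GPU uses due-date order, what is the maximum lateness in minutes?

84

EDD (increasing due date): Render 7 Render 3 Render 6 Render 5 Render 8 Render 4 Render 1 Render 2 Render 9.
Render 7: 0→12, due 26, lateness -14
Render 3: 12→28, due 29, lateness -1
Render 6: 28→45, due 32, lateness 13
Render 5: 45→51, due 36, lateness 15
Render 8: 51→64, due 37, lateness 27
Render 4: 64→75, due 38, lateness 37
Render 1: 75→102, due 39, lateness 63
Render 2: 102→124, due 40, lateness 84
Render 9: 124→133, due 49, lateness 84
Maximum = 84.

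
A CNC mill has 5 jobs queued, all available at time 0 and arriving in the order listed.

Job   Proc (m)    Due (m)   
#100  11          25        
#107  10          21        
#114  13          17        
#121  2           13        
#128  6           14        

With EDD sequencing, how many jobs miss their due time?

EDD (increasing due date): #121 #128 #114 #107 #100.
#121: 0→2, due 13, tardiness 0
#128: 2→8, due 14, tardiness 0
#114: 8→21, due 17, tardiness 4
#107: 21→31, due 21, tardiness 10
#100: 31→42, due 25, tardiness 17
Late jobs: 3.

3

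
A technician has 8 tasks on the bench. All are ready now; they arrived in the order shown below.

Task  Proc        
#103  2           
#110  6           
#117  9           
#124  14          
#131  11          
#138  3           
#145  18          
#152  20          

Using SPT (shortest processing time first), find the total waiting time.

177

SPT (increasing processing time): #103 #138 #110 #117 #131 #124 #145 #152.
#103: waits 0, runs 0→2
#138: waits 2, runs 2→5
#110: waits 5, runs 5→11
#117: waits 11, runs 11→20
#131: waits 20, runs 20→31
#124: waits 31, runs 31→45
#145: waits 45, runs 45→63
#152: waits 63, runs 63→83
Sum = 0+2+5+11+20+31+45+63 = 177.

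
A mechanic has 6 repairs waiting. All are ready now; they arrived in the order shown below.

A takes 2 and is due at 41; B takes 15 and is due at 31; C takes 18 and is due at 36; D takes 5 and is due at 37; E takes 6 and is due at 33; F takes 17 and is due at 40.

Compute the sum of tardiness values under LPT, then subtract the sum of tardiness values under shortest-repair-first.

56

LPT (decreasing processing time): C F B E D A.
C: 0→18, due 36, tardiness 0
F: 18→35, due 40, tardiness 0
B: 35→50, due 31, tardiness 19
E: 50→56, due 33, tardiness 23
D: 56→61, due 37, tardiness 24
A: 61→63, due 41, tardiness 22
Sum = 0+0+19+23+24+22 = 88.
SPT (increasing processing time): A D E B F C.
A: 0→2, due 41, tardiness 0
D: 2→7, due 37, tardiness 0
E: 7→13, due 33, tardiness 0
B: 13→28, due 31, tardiness 0
F: 28→45, due 40, tardiness 5
C: 45→63, due 36, tardiness 27
Sum = 0+0+0+0+5+27 = 32.
Difference = 88 − 32 = 56.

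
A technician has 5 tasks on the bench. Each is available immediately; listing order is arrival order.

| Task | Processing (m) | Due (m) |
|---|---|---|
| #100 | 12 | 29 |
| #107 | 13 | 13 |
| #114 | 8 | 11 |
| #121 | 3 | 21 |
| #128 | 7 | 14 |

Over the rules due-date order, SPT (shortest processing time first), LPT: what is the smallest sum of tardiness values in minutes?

EDD (increasing due date): #114 #107 #128 #121 #100.
#114: 0→8, due 11, tardiness 0
#107: 8→21, due 13, tardiness 8
#128: 21→28, due 14, tardiness 14
#121: 28→31, due 21, tardiness 10
#100: 31→43, due 29, tardiness 14
Sum = 0+8+14+10+14 = 46.
SPT (increasing processing time): #121 #128 #114 #100 #107.
#121: 0→3, due 21, tardiness 0
#128: 3→10, due 14, tardiness 0
#114: 10→18, due 11, tardiness 7
#100: 18→30, due 29, tardiness 1
#107: 30→43, due 13, tardiness 30
Sum = 0+0+7+1+30 = 38.
LPT (decreasing processing time): #107 #100 #114 #128 #121.
#107: 0→13, due 13, tardiness 0
#100: 13→25, due 29, tardiness 0
#114: 25→33, due 11, tardiness 22
#128: 33→40, due 14, tardiness 26
#121: 40→43, due 21, tardiness 22
Sum = 0+0+22+26+22 = 70.
EDD 46, SPT 38, LPT 70 → minimum 38.

38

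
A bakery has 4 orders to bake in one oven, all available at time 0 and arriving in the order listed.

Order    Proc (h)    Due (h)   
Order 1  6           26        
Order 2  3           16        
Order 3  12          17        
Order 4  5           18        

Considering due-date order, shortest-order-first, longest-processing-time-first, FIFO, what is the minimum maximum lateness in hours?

2

EDD (increasing due date): Order 2 Order 3 Order 4 Order 1.
Order 2: 0→3, due 16, lateness -13
Order 3: 3→15, due 17, lateness -2
Order 4: 15→20, due 18, lateness 2
Order 1: 20→26, due 26, lateness 0
Maximum = 2.
SPT (increasing processing time): Order 2 Order 4 Order 1 Order 3.
Order 2: 0→3, due 16, lateness -13
Order 4: 3→8, due 18, lateness -10
Order 1: 8→14, due 26, lateness -12
Order 3: 14→26, due 17, lateness 9
Maximum = 9.
LPT (decreasing processing time): Order 3 Order 1 Order 4 Order 2.
Order 3: 0→12, due 17, lateness -5
Order 1: 12→18, due 26, lateness -8
Order 4: 18→23, due 18, lateness 5
Order 2: 23→26, due 16, lateness 10
Maximum = 10.
FIFO (arrival order): Order 1 Order 2 Order 3 Order 4.
Order 1: 0→6, due 26, lateness -20
Order 2: 6→9, due 16, lateness -7
Order 3: 9→21, due 17, lateness 4
Order 4: 21→26, due 18, lateness 8
Maximum = 8.
EDD 2, SPT 9, LPT 10, FIFO 8 → minimum 2.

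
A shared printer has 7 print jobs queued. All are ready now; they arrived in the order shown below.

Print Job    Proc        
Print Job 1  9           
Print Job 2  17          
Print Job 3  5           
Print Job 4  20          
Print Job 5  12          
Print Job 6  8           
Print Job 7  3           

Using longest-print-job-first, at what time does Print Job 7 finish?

LPT (decreasing processing time): Print Job 4 Print Job 2 Print Job 5 Print Job 1 Print Job 6 Print Job 3 Print Job 7.
Print Job 4: 0→20
Print Job 2: 20→37
Print Job 5: 37→49
Print Job 1: 49→58
Print Job 6: 58→66
Print Job 3: 66→71
Print Job 7: 71→74

74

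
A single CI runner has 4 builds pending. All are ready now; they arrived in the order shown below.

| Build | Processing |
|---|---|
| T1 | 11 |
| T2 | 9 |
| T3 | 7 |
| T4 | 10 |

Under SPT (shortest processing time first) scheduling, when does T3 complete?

7

SPT (increasing processing time): T3 T2 T4 T1.
T3: 0→7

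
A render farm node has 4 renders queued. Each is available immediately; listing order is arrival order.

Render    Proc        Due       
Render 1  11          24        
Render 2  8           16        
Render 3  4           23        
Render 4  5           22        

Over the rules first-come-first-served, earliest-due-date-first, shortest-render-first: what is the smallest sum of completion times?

FIFO (arrival order): Render 1 Render 2 Render 3 Render 4.
Render 1: 0→11
Render 2: 11→19
Render 3: 19→23
Render 4: 23→28
Sum = 11+19+23+28 = 81.
EDD (increasing due date): Render 2 Render 4 Render 3 Render 1.
Render 2: 0→8
Render 4: 8→13
Render 3: 13→17
Render 1: 17→28
Sum = 8+13+17+28 = 66.
SPT (increasing processing time): Render 3 Render 4 Render 2 Render 1.
Render 3: 0→4
Render 4: 4→9
Render 2: 9→17
Render 1: 17→28
Sum = 4+9+17+28 = 58.
FIFO 81, EDD 66, SPT 58 → minimum 58.

58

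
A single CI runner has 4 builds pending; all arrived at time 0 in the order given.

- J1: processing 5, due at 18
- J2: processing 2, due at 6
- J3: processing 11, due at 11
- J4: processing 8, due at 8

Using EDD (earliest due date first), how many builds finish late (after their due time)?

3

EDD (increasing due date): J2 J4 J3 J1.
J2: 0→2, due 6, tardiness 0
J4: 2→10, due 8, tardiness 2
J3: 10→21, due 11, tardiness 10
J1: 21→26, due 18, tardiness 8
Late builds: 3.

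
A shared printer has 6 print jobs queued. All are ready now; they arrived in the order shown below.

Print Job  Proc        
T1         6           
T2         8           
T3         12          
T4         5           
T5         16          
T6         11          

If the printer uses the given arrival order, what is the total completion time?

182

FIFO (arrival order): T1 T2 T3 T4 T5 T6.
T1: 0→6
T2: 6→14
T3: 14→26
T4: 26→31
T5: 31→47
T6: 47→58
Sum = 6+14+26+31+47+58 = 182.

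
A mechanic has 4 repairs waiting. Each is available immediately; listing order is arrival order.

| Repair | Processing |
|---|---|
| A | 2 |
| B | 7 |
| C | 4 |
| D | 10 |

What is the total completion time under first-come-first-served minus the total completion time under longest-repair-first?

-24

FIFO (arrival order): A B C D.
A: 0→2
B: 2→9
C: 9→13
D: 13→23
Sum = 2+9+13+23 = 47.
LPT (decreasing processing time): D B C A.
D: 0→10
B: 10→17
C: 17→21
A: 21→23
Sum = 10+17+21+23 = 71.
Difference = 47 − 71 = -24.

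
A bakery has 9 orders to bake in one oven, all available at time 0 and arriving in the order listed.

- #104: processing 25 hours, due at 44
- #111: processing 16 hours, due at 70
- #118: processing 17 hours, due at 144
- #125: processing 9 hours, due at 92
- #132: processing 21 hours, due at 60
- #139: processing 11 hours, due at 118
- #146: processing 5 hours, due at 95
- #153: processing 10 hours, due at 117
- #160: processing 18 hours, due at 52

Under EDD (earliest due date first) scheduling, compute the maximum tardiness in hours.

10

EDD (increasing due date): #104 #160 #132 #111 #125 #146 #153 #139 #118.
#104: 0→25, due 44, tardiness 0
#160: 25→43, due 52, tardiness 0
#132: 43→64, due 60, tardiness 4
#111: 64→80, due 70, tardiness 10
#125: 80→89, due 92, tardiness 0
#146: 89→94, due 95, tardiness 0
#153: 94→104, due 117, tardiness 0
#139: 104→115, due 118, tardiness 0
#118: 115→132, due 144, tardiness 0
Maximum = 10.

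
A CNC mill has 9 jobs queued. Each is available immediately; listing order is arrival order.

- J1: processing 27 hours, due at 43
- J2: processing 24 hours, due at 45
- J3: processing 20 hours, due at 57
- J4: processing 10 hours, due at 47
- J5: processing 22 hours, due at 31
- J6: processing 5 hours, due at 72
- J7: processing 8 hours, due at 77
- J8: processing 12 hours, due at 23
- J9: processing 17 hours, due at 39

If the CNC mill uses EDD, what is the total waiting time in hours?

EDD (increasing due date): J8 J5 J9 J1 J2 J4 J3 J6 J7.
J8: waits 0, runs 0→12
J5: waits 12, runs 12→34
J9: waits 34, runs 34→51
J1: waits 51, runs 51→78
J2: waits 78, runs 78→102
J4: waits 102, runs 102→112
J3: waits 112, runs 112→132
J6: waits 132, runs 132→137
J7: waits 137, runs 137→145
Sum = 0+12+34+51+78+102+112+132+137 = 658.

658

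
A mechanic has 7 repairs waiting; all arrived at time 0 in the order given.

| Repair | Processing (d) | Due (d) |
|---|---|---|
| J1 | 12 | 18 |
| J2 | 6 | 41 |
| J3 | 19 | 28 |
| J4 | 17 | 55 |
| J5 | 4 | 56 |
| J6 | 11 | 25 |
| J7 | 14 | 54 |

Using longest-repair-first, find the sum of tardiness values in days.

157

LPT (decreasing processing time): J3 J4 J7 J1 J6 J2 J5.
J3: 0→19, due 28, tardiness 0
J4: 19→36, due 55, tardiness 0
J7: 36→50, due 54, tardiness 0
J1: 50→62, due 18, tardiness 44
J6: 62→73, due 25, tardiness 48
J2: 73→79, due 41, tardiness 38
J5: 79→83, due 56, tardiness 27
Sum = 0+0+0+44+48+38+27 = 157.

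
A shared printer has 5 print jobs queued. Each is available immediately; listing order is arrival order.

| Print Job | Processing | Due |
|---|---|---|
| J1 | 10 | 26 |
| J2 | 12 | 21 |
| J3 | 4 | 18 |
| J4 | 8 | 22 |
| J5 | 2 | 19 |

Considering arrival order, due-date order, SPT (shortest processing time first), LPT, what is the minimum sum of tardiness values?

14

FIFO (arrival order): J1 J2 J3 J4 J5.
J1: 0→10, due 26, tardiness 0
J2: 10→22, due 21, tardiness 1
J3: 22→26, due 18, tardiness 8
J4: 26→34, due 22, tardiness 12
J5: 34→36, due 19, tardiness 17
Sum = 0+1+8+12+17 = 38.
EDD (increasing due date): J3 J5 J2 J4 J1.
J3: 0→4, due 18, tardiness 0
J5: 4→6, due 19, tardiness 0
J2: 6→18, due 21, tardiness 0
J4: 18→26, due 22, tardiness 4
J1: 26→36, due 26, tardiness 10
Sum = 0+0+0+4+10 = 14.
SPT (increasing processing time): J5 J3 J4 J1 J2.
J5: 0→2, due 19, tardiness 0
J3: 2→6, due 18, tardiness 0
J4: 6→14, due 22, tardiness 0
J1: 14→24, due 26, tardiness 0
J2: 24→36, due 21, tardiness 15
Sum = 0+0+0+0+15 = 15.
LPT (decreasing processing time): J2 J1 J4 J3 J5.
J2: 0→12, due 21, tardiness 0
J1: 12→22, due 26, tardiness 0
J4: 22→30, due 22, tardiness 8
J3: 30→34, due 18, tardiness 16
J5: 34→36, due 19, tardiness 17
Sum = 0+0+8+16+17 = 41.
FIFO 38, EDD 14, SPT 15, LPT 41 → minimum 14.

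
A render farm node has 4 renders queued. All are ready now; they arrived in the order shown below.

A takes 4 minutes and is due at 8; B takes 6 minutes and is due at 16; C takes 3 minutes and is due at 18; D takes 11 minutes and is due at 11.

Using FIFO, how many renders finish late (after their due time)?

1

FIFO (arrival order): A B C D.
A: 0→4, due 8, tardiness 0
B: 4→10, due 16, tardiness 0
C: 10→13, due 18, tardiness 0
D: 13→24, due 11, tardiness 13
Late renders: 1.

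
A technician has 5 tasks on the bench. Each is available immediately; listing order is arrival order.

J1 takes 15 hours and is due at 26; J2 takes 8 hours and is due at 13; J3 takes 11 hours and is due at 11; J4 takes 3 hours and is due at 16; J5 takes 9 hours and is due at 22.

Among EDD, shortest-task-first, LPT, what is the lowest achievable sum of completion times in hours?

EDD (increasing due date): J3 J2 J4 J5 J1.
J3: 0→11
J2: 11→19
J4: 19→22
J5: 22→31
J1: 31→46
Sum = 11+19+22+31+46 = 129.
SPT (increasing processing time): J4 J2 J5 J3 J1.
J4: 0→3
J2: 3→11
J5: 11→20
J3: 20→31
J1: 31→46
Sum = 3+11+20+31+46 = 111.
LPT (decreasing processing time): J1 J3 J5 J2 J4.
J1: 0→15
J3: 15→26
J5: 26→35
J2: 35→43
J4: 43→46
Sum = 15+26+35+43+46 = 165.
EDD 129, SPT 111, LPT 165 → minimum 111.

111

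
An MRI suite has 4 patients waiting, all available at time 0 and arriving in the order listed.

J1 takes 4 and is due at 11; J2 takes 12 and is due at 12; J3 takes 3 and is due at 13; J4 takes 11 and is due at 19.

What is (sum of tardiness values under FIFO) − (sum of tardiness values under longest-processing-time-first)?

-16

FIFO (arrival order): J1 J2 J3 J4.
J1: 0→4, due 11, tardiness 0
J2: 4→16, due 12, tardiness 4
J3: 16→19, due 13, tardiness 6
J4: 19→30, due 19, tardiness 11
Sum = 0+4+6+11 = 21.
LPT (decreasing processing time): J2 J4 J1 J3.
J2: 0→12, due 12, tardiness 0
J4: 12→23, due 19, tardiness 4
J1: 23→27, due 11, tardiness 16
J3: 27→30, due 13, tardiness 17
Sum = 0+4+16+17 = 37.
Difference = 21 − 37 = -16.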